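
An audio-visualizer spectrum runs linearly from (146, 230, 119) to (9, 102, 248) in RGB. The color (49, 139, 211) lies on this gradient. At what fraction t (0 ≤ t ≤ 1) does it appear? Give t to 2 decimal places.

Invert the lerp on the R channel (largest span, 137): t = (49 − 146) / (9 − 146) = -97/-137 = 0.70803.
Check on G: (139 − 230)/(102 − 230) = 0.7109 ✓

0.71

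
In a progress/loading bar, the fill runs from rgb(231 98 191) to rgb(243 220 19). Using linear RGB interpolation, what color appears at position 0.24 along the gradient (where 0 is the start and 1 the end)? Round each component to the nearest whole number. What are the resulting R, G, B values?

R = 231 + 0.24 × (243 − 231) = 231 + 0.24 × 12 = 233.88 → 234
G = 98 + 0.24 × (220 − 98) = 98 + 0.24 × 122 = 127.28 → 127
B = 191 + 0.24 × (19 − 191) = 191 + 0.24 × -172 = 149.72 → 150

(234, 127, 150)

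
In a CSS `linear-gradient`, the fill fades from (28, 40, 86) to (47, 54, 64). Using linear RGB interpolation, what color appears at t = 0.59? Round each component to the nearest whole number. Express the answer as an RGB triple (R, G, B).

R = 28 + 0.59 × (47 − 28) = 28 + 0.59 × 19 = 39.21 → 39
G = 40 + 0.59 × (54 − 40) = 40 + 0.59 × 14 = 48.26 → 48
B = 86 + 0.59 × (64 − 86) = 86 + 0.59 × -22 = 73.02 → 73
So the blended color is (39, 48, 73), about #273049.

(39, 48, 73)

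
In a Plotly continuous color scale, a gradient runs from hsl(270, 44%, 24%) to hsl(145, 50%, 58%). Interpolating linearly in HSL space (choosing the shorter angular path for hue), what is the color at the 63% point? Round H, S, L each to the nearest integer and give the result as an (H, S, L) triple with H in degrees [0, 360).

Hue arc: Δh = 145 − 270 = -125° (|Δh| ≤ 180, already the shorter path).
H = 270 + 0.63 × (-125) = 191.25 → 191°
S = 44 + 0.63 × (50 − 44) = 47.78 → 48%
L = 24 + 0.63 × (58 − 24) = 45.42 → 45%

(191, 48, 45)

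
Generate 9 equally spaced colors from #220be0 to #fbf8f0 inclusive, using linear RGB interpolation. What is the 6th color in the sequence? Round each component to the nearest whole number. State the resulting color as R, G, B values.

(170, 159, 234)

With 9 swatches and endpoints inclusive, swatch 6 sits at t = (6 − 1)/(9 − 1) = 5/8 ≈ 0.625.
#220be0 → (34, 11, 224); #fbf8f0 → (251, 248, 240).
R = 34 + 0.625 × (251 − 34) = 169.625 → 170
G = 11 + 0.625 × (248 − 11) = 159.125 → 159
B = 224 + 0.625 × (240 − 224) = 234 → 234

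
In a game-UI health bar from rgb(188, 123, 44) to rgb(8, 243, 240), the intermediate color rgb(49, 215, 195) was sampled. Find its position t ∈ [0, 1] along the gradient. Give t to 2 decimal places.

Invert the lerp on the B channel (largest span, 196): t = (195 − 44) / (240 − 44) = 151/196 = 0.77041.
Check on R: (49 − 188)/(8 − 188) = 0.7722 ✓

0.77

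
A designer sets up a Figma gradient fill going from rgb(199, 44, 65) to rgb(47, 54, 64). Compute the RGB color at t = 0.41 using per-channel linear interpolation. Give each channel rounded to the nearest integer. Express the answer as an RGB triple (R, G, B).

(137, 48, 65)

R = 199 + 0.41 × (47 − 199) = 199 + 0.41 × -152 = 136.68 → 137
G = 44 + 0.41 × (54 − 44) = 44 + 0.41 × 10 = 48.1 → 48
B = 65 + 0.41 × (64 − 65) = 65 + 0.41 × -1 = 64.59 → 65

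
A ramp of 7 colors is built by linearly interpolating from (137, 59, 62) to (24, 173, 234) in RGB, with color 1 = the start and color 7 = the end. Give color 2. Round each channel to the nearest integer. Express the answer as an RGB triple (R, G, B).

With 7 swatches and endpoints inclusive, swatch 2 sits at t = (2 − 1)/(7 − 1) = 1/6 ≈ 0.1667.
R = 137 + 0.1667 × (24 − 137) = 118.163 → 118
G = 59 + 0.1667 × (173 − 59) = 78.004 → 78
B = 62 + 0.1667 × (234 − 62) = 90.672 → 91

(118, 78, 91)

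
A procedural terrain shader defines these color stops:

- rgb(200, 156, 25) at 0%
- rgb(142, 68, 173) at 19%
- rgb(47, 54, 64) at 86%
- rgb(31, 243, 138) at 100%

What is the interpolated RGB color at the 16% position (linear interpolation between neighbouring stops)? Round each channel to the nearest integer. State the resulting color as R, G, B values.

(151, 82, 150)

16% lies between the 0% and 19% stops, so the local fraction is t = (16 − 0)/(19 − 0) = 16/19 ≈ 0.8421.
R = 200 + 0.8421 × (142 − 200) = 151.158 → 151
G = 156 + 0.8421 × (68 − 156) = 81.895 → 82
B = 25 + 0.8421 × (173 − 25) = 149.631 → 150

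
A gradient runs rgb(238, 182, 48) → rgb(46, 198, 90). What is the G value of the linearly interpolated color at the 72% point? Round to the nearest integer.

G = 182 + 0.72 × (198 − 182) = 193.52 → 194

194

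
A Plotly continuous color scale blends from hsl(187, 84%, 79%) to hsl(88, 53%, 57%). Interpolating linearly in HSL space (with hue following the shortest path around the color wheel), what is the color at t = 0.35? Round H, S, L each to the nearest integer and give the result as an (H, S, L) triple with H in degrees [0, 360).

Hue arc: Δh = 88 − 187 = -99° (|Δh| ≤ 180, already the shorter path).
H = 187 + 0.35 × (-99) = 152.35 → 152°
S = 84 + 0.35 × (53 − 84) = 73.15 → 73%
L = 79 + 0.35 × (57 − 79) = 71.3 → 71%

(152, 73, 71)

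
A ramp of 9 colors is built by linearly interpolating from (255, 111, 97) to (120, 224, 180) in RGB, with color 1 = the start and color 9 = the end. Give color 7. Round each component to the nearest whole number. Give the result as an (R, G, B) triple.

With 9 swatches and endpoints inclusive, swatch 7 sits at t = (7 − 1)/(9 − 1) = 6/8 ≈ 0.75.
R = 255 + 0.75 × (120 − 255) = 153.75 → 154
G = 111 + 0.75 × (224 − 111) = 195.75 → 196
B = 97 + 0.75 × (180 − 97) = 159.25 → 159

(154, 196, 159)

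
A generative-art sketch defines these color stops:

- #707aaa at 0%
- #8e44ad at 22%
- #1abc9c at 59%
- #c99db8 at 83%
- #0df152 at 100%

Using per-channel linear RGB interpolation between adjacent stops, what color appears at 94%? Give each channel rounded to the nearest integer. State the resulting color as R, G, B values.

94% lies between the 83% and 100% stops, so the local fraction is t = (94 − 83)/(100 − 83) = 11/17 ≈ 0.6471.
#c99db8 → (201, 157, 184); #0df152 → (13, 241, 82).
R = 201 + 0.6471 × (13 − 201) = 79.345 → 79
G = 157 + 0.6471 × (241 − 157) = 211.356 → 211
B = 184 + 0.6471 × (82 − 184) = 117.996 → 118

(79, 211, 118)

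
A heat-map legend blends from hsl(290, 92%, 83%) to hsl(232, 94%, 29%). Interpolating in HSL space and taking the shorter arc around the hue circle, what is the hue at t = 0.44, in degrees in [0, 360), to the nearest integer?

264

Hue arc: Δh = 232 − 290 = -58° (|Δh| ≤ 180, already the shorter path).
H = 290 + 0.44 × (-58) = 264.48 → 264°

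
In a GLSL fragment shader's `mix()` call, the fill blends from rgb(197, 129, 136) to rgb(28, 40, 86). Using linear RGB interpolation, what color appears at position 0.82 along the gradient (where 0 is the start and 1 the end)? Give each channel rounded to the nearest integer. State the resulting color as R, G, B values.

R = 197 + 0.82 × (28 − 197) = 197 + 0.82 × -169 = 58.42 → 58
G = 129 + 0.82 × (40 − 129) = 129 + 0.82 × -89 = 56.02 → 56
B = 136 + 0.82 × (86 − 136) = 136 + 0.82 × -50 = 95 → 95
So the blended color is (58, 56, 95), about #3a385f.

(58, 56, 95)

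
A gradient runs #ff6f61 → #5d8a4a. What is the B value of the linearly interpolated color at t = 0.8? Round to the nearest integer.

B₁ = 97 (from #ff6f61), B₂ = 74 (from #5d8a4a).
B = 97 + 0.8 × (74 − 97) = 78.6 → 79

79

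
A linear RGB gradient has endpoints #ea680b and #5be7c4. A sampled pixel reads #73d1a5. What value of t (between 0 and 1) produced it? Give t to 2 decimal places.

0.83

Invert the lerp on the B channel (largest span, 185): t = (165 − 11) / (196 − 11) = 154/185 = 0.83243.
Check on R: (115 − 234)/(91 − 234) = 0.8322 ✓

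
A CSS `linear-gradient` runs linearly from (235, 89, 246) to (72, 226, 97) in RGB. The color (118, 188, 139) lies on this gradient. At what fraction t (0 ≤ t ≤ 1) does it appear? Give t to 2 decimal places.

0.72

Invert the lerp on the R channel (largest span, 163): t = (118 − 235) / (72 − 235) = -117/-163 = 0.71779.
Check on G: (188 − 89)/(226 − 89) = 0.7226 ✓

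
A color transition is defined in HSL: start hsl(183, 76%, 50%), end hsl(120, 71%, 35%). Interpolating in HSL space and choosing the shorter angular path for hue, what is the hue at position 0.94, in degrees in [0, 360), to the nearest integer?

Hue arc: Δh = 120 − 183 = -63° (|Δh| ≤ 180, already the shorter path).
H = 183 + 0.94 × (-63) = 123.78 → 124°

124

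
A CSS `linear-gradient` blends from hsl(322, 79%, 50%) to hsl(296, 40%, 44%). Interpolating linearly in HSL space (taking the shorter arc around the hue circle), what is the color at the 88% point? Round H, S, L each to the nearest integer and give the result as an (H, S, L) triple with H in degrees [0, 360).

(299, 45, 45)

Hue arc: Δh = 296 − 322 = -26° (|Δh| ≤ 180, already the shorter path).
H = 322 + 0.88 × (-26) = 299.12 → 299°
S = 79 + 0.88 × (40 − 79) = 44.68 → 45%
L = 50 + 0.88 × (44 − 50) = 44.72 → 45%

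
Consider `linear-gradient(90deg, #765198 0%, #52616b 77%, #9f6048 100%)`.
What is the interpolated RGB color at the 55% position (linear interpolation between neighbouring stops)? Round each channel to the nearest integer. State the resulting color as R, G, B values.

(92, 92, 120)

55% lies between the 0% and 77% stops, so the local fraction is t = (55 − 0)/(77 − 0) = 55/77 ≈ 0.7143.
#765198 → (118, 81, 152); #52616b → (82, 97, 107).
R = 118 + 0.7143 × (82 − 118) = 92.285 → 92
G = 81 + 0.7143 × (97 − 81) = 92.429 → 92
B = 152 + 0.7143 × (107 − 152) = 119.856 → 120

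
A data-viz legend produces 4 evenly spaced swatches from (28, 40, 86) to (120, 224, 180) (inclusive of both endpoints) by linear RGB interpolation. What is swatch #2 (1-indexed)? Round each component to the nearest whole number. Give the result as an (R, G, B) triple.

(59, 101, 117)

With 4 swatches and endpoints inclusive, swatch 2 sits at t = (2 − 1)/(4 − 1) = 1/3 ≈ 0.3333.
R = 28 + 0.3333 × (120 − 28) = 58.664 → 59
G = 40 + 0.3333 × (224 − 40) = 101.327 → 101
B = 86 + 0.3333 × (180 − 86) = 117.33 → 117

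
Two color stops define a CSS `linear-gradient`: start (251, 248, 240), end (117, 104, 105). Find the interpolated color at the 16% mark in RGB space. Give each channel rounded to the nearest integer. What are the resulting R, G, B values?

16% corresponds to t = 0.16.
R = 251 + 0.16 × (117 − 251) = 251 + 0.16 × -134 = 229.56 → 230
G = 248 + 0.16 × (104 − 248) = 248 + 0.16 × -144 = 224.96 → 225
B = 240 + 0.16 × (105 − 240) = 240 + 0.16 × -135 = 218.4 → 218

(230, 225, 218)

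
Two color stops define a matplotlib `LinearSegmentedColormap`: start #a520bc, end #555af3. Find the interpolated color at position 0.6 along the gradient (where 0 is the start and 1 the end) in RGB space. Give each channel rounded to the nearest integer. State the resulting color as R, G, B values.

#a520bc → (165, 32, 188); #555af3 → (85, 90, 243).
R = 165 + 0.6 × (85 − 165) = 165 + 0.6 × -80 = 117 → 117
G = 32 + 0.6 × (90 − 32) = 32 + 0.6 × 58 = 66.8 → 67
B = 188 + 0.6 × (243 − 188) = 188 + 0.6 × 55 = 221 → 221

(117, 67, 221)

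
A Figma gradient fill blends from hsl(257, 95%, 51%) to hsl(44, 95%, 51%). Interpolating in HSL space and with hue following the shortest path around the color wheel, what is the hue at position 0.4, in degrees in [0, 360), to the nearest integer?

316

Hue: 44 − 257 = -213°, but |-213| > 180 so the shorter arc goes the other way: Δh = -213 + 360 = 147°.
H = 257 + 0.4 × (147) = 315.8 → 316°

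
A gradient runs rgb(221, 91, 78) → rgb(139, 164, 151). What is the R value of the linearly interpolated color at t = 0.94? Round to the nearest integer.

144

R = 221 + 0.94 × (139 − 221) = 143.92 → 144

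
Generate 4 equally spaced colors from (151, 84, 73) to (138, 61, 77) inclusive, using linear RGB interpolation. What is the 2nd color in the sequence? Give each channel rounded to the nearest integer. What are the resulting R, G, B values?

With 4 swatches and endpoints inclusive, swatch 2 sits at t = (2 − 1)/(4 − 1) = 1/3 ≈ 0.3333.
R = 151 + 0.3333 × (138 − 151) = 146.667 → 147
G = 84 + 0.3333 × (61 − 84) = 76.334 → 76
B = 73 + 0.3333 × (77 − 73) = 74.333 → 74

(147, 76, 74)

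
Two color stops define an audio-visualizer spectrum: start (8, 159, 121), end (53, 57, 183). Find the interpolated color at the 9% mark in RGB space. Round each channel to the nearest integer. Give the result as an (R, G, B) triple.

9% corresponds to t = 0.09.
R = 8 + 0.09 × (53 − 8) = 8 + 0.09 × 45 = 12.05 → 12
G = 159 + 0.09 × (57 − 159) = 159 + 0.09 × -102 = 149.82 → 150
B = 121 + 0.09 × (183 − 121) = 121 + 0.09 × 62 = 126.58 → 127

(12, 150, 127)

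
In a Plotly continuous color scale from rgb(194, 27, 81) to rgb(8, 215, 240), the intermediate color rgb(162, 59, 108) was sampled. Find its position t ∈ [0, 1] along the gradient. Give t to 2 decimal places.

Invert the lerp on the G channel (largest span, 188): t = (59 − 27) / (215 − 27) = 32/188 = 0.17021.
Check on R: (162 − 194)/(8 − 194) = 0.172 ✓

0.17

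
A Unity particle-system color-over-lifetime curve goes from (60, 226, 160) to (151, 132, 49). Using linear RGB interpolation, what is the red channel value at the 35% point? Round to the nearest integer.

R = 60 + 0.35 × (151 − 60) = 91.85 → 92

92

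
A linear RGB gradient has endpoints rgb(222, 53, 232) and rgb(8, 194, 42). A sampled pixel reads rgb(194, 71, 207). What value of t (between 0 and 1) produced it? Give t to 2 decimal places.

Invert the lerp on the R channel (largest span, 214): t = (194 − 222) / (8 − 222) = -28/-214 = 0.13084.
Check on G: (71 − 53)/(194 − 53) = 0.1277 ✓

0.13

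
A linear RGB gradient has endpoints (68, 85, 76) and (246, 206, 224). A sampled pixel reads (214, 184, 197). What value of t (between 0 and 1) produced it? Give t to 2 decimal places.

0.82

Invert the lerp on the R channel (largest span, 178): t = (214 − 68) / (246 − 68) = 146/178 = 0.82022.
Check on G: (184 − 85)/(206 − 85) = 0.8182 ✓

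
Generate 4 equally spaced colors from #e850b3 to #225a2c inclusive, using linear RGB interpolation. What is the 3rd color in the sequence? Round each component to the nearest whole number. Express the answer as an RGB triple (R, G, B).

(100, 87, 89)

With 4 swatches and endpoints inclusive, swatch 3 sits at t = (3 − 1)/(4 − 1) = 2/3 ≈ 0.6667.
#e850b3 → (232, 80, 179); #225a2c → (34, 90, 44).
R = 232 + 0.6667 × (34 − 232) = 99.993 → 100
G = 80 + 0.6667 × (90 − 80) = 86.667 → 87
B = 179 + 0.6667 × (44 − 179) = 88.996 → 89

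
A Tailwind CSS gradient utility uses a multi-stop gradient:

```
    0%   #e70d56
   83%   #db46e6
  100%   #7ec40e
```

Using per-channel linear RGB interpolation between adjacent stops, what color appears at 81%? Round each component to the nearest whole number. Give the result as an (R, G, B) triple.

(219, 69, 227)

81% lies between the 0% and 83% stops, so the local fraction is t = (81 − 0)/(83 − 0) = 81/83 ≈ 0.9759.
#e70d56 → (231, 13, 86); #db46e6 → (219, 70, 230).
R = 231 + 0.9759 × (219 − 231) = 219.289 → 219
G = 13 + 0.9759 × (70 − 13) = 68.626 → 69
B = 86 + 0.9759 × (230 − 86) = 226.53 → 227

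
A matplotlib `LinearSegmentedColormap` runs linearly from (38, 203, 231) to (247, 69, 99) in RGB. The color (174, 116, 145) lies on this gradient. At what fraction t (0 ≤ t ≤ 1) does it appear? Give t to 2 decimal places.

Invert the lerp on the R channel (largest span, 209): t = (174 − 38) / (247 − 38) = 136/209 = 0.65072.
Check on G: (116 − 203)/(69 − 203) = 0.6493 ✓

0.65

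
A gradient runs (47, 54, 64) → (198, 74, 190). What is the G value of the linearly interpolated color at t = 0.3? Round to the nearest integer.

G = 54 + 0.3 × (74 − 54) = 60 → 60

60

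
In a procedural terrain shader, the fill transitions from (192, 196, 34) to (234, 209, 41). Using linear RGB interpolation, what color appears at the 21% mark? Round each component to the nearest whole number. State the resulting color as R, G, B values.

(201, 199, 35)

21% corresponds to t = 0.21.
R = 192 + 0.21 × (234 − 192) = 192 + 0.21 × 42 = 200.82 → 201
G = 196 + 0.21 × (209 − 196) = 196 + 0.21 × 13 = 198.73 → 199
B = 34 + 0.21 × (41 − 34) = 34 + 0.21 × 7 = 35.47 → 35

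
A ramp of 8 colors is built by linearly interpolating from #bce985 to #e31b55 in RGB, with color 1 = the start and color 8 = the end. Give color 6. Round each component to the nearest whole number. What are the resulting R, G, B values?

(216, 86, 99)

With 8 swatches and endpoints inclusive, swatch 6 sits at t = (6 − 1)/(8 − 1) = 5/7 ≈ 0.7143.
#bce985 → (188, 233, 133); #e31b55 → (227, 27, 85).
R = 188 + 0.7143 × (227 − 188) = 215.858 → 216
G = 233 + 0.7143 × (27 − 233) = 85.854 → 86
B = 133 + 0.7143 × (85 − 133) = 98.714 → 99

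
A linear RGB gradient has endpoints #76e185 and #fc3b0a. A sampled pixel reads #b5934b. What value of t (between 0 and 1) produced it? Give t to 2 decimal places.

0.47

Invert the lerp on the G channel (largest span, 166): t = (147 − 225) / (59 − 225) = -78/-166 = 0.46988.
Check on R: (181 − 118)/(252 − 118) = 0.4701 ✓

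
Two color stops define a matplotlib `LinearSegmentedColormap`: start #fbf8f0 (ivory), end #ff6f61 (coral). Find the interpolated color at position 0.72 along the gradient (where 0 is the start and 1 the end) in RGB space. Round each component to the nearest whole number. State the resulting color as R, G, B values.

(254, 149, 137)

#fbf8f0 → (251, 248, 240); #ff6f61 → (255, 111, 97).
R = 251 + 0.72 × (255 − 251) = 251 + 0.72 × 4 = 253.88 → 254
G = 248 + 0.72 × (111 − 248) = 248 + 0.72 × -137 = 149.36 → 149
B = 240 + 0.72 × (97 − 240) = 240 + 0.72 × -143 = 137.04 → 137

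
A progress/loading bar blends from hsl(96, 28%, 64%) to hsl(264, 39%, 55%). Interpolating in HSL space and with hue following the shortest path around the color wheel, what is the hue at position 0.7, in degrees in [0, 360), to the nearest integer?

214

Hue arc: Δh = 264 − 96 = 168° (|Δh| ≤ 180, already the shorter path).
H = 96 + 0.7 × (168) = 213.6 → 214°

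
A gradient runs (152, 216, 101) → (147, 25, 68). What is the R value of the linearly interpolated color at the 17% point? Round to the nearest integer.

151

R = 152 + 0.17 × (147 − 152) = 151.15 → 151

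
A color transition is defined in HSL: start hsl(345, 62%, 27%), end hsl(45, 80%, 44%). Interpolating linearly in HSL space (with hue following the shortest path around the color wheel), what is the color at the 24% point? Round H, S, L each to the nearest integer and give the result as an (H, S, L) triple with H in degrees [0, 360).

Hue: 45 − 345 = -300°, but |-300| > 180 so the shorter arc goes the other way: Δh = -300 + 360 = 60°.
H = 345 + 0.24 × (60) = 359.4 → 359°
S = 62 + 0.24 × (80 − 62) = 66.32 → 66%
L = 27 + 0.24 × (44 − 27) = 31.08 → 31%

(359, 66, 31)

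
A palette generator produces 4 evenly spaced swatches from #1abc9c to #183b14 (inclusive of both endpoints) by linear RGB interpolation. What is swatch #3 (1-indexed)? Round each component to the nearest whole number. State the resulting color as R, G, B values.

(25, 102, 65)

With 4 swatches and endpoints inclusive, swatch 3 sits at t = (3 − 1)/(4 − 1) = 2/3 ≈ 0.6667.
#1abc9c → (26, 188, 156); #183b14 → (24, 59, 20).
R = 26 + 0.6667 × (24 − 26) = 24.667 → 25
G = 188 + 0.6667 × (59 − 188) = 101.996 → 102
B = 156 + 0.6667 × (20 − 156) = 65.329 → 65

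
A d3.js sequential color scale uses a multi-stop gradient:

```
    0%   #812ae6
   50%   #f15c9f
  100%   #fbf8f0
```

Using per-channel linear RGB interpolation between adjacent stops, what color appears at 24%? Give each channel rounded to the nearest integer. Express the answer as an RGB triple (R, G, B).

(183, 66, 196)

24% lies between the 0% and 50% stops, so the local fraction is t = (24 − 0)/(50 − 0) = 24/50 ≈ 0.48.
#812ae6 → (129, 42, 230); #f15c9f → (241, 92, 159).
R = 129 + 0.48 × (241 − 129) = 182.76 → 183
G = 42 + 0.48 × (92 − 42) = 66 → 66
B = 230 + 0.48 × (159 − 230) = 195.92 → 196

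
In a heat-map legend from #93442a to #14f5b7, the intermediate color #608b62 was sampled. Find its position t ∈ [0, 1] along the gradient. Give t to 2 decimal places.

Invert the lerp on the G channel (largest span, 177): t = (139 − 68) / (245 − 68) = 71/177 = 0.40113.
Check on R: (96 − 147)/(20 − 147) = 0.4016 ✓

0.40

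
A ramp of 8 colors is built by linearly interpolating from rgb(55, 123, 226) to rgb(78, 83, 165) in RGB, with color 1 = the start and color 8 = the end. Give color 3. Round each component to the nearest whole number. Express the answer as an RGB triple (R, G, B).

(62, 112, 209)

With 8 swatches and endpoints inclusive, swatch 3 sits at t = (3 − 1)/(8 − 1) = 2/7 ≈ 0.2857.
R = 55 + 0.2857 × (78 − 55) = 61.571 → 62
G = 123 + 0.2857 × (83 − 123) = 111.572 → 112
B = 226 + 0.2857 × (165 − 226) = 208.572 → 209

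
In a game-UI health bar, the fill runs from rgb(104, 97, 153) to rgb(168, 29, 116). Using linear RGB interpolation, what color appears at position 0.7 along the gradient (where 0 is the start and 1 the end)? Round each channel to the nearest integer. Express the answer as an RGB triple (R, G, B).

(149, 49, 127)

R = 104 + 0.7 × (168 − 104) = 104 + 0.7 × 64 = 148.8 → 149
G = 97 + 0.7 × (29 − 97) = 97 + 0.7 × -68 = 49.4 → 49
B = 153 + 0.7 × (116 − 153) = 153 + 0.7 × -37 = 127.1 → 127
So the blended color is (149, 49, 127), about #95317f.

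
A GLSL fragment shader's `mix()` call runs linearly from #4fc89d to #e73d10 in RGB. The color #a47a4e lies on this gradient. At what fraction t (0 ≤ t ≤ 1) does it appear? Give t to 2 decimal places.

Invert the lerp on the R channel (largest span, 152): t = (164 − 79) / (231 − 79) = 85/152 = 0.55921.
Check on G: (122 − 200)/(61 − 200) = 0.5612 ✓

0.56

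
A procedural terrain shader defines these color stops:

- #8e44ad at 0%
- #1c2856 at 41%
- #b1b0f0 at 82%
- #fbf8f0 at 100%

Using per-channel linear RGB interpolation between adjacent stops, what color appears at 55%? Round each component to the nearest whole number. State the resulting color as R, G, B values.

55% lies between the 41% and 82% stops, so the local fraction is t = (55 − 41)/(82 − 41) = 14/41 ≈ 0.3415.
#1c2856 → (28, 40, 86); #b1b0f0 → (177, 176, 240).
R = 28 + 0.3415 × (177 − 28) = 78.883 → 79
G = 40 + 0.3415 × (176 − 40) = 86.444 → 86
B = 86 + 0.3415 × (240 − 86) = 138.591 → 139

(79, 86, 139)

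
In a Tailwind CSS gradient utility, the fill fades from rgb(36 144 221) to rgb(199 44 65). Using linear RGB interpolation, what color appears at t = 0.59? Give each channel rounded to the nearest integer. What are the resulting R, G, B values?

R = 36 + 0.59 × (199 − 36) = 36 + 0.59 × 163 = 132.17 → 132
G = 144 + 0.59 × (44 − 144) = 144 + 0.59 × -100 = 85 → 85
B = 221 + 0.59 × (65 − 221) = 221 + 0.59 × -156 = 128.96 → 129

(132, 85, 129)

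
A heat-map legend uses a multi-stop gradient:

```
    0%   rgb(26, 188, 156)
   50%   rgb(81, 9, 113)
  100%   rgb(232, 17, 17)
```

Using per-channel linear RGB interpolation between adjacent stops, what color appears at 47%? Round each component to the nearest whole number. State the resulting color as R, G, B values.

(78, 20, 116)

47% lies between the 0% and 50% stops, so the local fraction is t = (47 − 0)/(50 − 0) = 47/50 ≈ 0.94.
R = 26 + 0.94 × (81 − 26) = 77.7 → 78
G = 188 + 0.94 × (9 − 188) = 19.74 → 20
B = 156 + 0.94 × (113 − 156) = 115.58 → 116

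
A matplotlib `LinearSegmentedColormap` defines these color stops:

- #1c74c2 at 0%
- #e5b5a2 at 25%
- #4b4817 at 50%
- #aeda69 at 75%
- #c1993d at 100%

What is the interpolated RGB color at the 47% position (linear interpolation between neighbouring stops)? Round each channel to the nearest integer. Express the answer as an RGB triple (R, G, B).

(93, 85, 40)

47% lies between the 25% and 50% stops, so the local fraction is t = (47 − 25)/(50 − 25) = 22/25 ≈ 0.88.
#e5b5a2 → (229, 181, 162); #4b4817 → (75, 72, 23).
R = 229 + 0.88 × (75 − 229) = 93.48 → 93
G = 181 + 0.88 × (72 − 181) = 85.08 → 85
B = 162 + 0.88 × (23 − 162) = 39.68 → 40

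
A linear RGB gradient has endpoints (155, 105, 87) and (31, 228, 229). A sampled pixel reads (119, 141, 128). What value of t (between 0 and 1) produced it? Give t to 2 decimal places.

0.29

Invert the lerp on the B channel (largest span, 142): t = (128 − 87) / (229 − 87) = 41/142 = 0.28873.
Check on R: (119 − 155)/(31 − 155) = 0.2903 ✓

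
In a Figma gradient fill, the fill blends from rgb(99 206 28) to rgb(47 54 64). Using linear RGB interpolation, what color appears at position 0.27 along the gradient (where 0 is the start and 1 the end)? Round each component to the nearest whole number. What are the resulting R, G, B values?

(85, 165, 38)

R = 99 + 0.27 × (47 − 99) = 99 + 0.27 × -52 = 84.96 → 85
G = 206 + 0.27 × (54 − 206) = 206 + 0.27 × -152 = 164.96 → 165
B = 28 + 0.27 × (64 − 28) = 28 + 0.27 × 36 = 37.72 → 38
So the blended color is (85, 165, 38), about #55a526.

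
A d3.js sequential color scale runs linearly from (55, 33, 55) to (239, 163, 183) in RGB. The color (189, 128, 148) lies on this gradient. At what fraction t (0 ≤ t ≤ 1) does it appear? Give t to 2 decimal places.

0.73

Invert the lerp on the R channel (largest span, 184): t = (189 − 55) / (239 − 55) = 134/184 = 0.72826.
Check on G: (128 − 33)/(163 − 33) = 0.7308 ✓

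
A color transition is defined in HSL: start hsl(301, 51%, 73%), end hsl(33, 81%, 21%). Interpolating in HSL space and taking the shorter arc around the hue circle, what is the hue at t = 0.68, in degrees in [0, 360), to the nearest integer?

4

Hue: 33 − 301 = -268°, but |-268| > 180 so the shorter arc goes the other way: Δh = -268 + 360 = 92°.
H = 301 + 0.68 × (92) = 363.56 → 364 → 364 mod 360 = 4°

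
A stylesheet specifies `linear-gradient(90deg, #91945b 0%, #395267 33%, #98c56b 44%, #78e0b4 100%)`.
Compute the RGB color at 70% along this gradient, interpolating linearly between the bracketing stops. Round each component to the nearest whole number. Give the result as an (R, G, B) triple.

(137, 210, 141)

70% lies between the 44% and 100% stops, so the local fraction is t = (70 − 44)/(100 − 44) = 26/56 ≈ 0.4643.
#98c56b → (152, 197, 107); #78e0b4 → (120, 224, 180).
R = 152 + 0.4643 × (120 − 152) = 137.142 → 137
G = 197 + 0.4643 × (224 − 197) = 209.536 → 210
B = 107 + 0.4643 × (180 − 107) = 140.894 → 141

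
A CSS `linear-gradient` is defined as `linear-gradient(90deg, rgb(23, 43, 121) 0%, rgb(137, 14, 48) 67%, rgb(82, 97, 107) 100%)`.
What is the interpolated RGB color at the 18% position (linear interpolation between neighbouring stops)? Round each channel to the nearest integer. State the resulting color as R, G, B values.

18% lies between the 0% and 67% stops, so the local fraction is t = (18 − 0)/(67 − 0) = 18/67 ≈ 0.2687.
R = 23 + 0.2687 × (137 − 23) = 53.632 → 54
G = 43 + 0.2687 × (14 − 43) = 35.208 → 35
B = 121 + 0.2687 × (48 − 121) = 101.385 → 101

(54, 35, 101)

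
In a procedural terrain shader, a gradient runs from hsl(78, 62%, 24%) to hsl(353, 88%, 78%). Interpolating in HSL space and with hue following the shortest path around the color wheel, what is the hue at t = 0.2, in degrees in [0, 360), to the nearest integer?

Hue: 353 − 78 = 275°, but |275| > 180 so the shorter arc goes the other way: Δh = 275 − 360 = -85°.
H = 78 + 0.2 × (-85) = 61 → 61°

61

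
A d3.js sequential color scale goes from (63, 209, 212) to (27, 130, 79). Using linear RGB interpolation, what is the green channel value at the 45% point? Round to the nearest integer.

173

G = 209 + 0.45 × (130 − 209) = 173.45 → 173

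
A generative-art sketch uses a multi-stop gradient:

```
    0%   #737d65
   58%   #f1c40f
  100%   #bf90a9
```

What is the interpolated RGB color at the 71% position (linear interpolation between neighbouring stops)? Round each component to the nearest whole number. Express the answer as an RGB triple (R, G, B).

71% lies between the 58% and 100% stops, so the local fraction is t = (71 − 58)/(100 − 58) = 13/42 ≈ 0.3095.
#f1c40f → (241, 196, 15); #bf90a9 → (191, 144, 169).
R = 241 + 0.3095 × (191 − 241) = 225.525 → 226
G = 196 + 0.3095 × (144 − 196) = 179.906 → 180
B = 15 + 0.3095 × (169 − 15) = 62.663 → 63

(226, 180, 63)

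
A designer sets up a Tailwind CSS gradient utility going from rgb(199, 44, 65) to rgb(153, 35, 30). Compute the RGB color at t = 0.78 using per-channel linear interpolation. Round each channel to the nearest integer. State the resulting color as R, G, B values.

R = 199 + 0.78 × (153 − 199) = 199 + 0.78 × -46 = 163.12 → 163
G = 44 + 0.78 × (35 − 44) = 44 + 0.78 × -9 = 36.98 → 37
B = 65 + 0.78 × (30 − 65) = 65 + 0.78 × -35 = 37.7 → 38

(163, 37, 38)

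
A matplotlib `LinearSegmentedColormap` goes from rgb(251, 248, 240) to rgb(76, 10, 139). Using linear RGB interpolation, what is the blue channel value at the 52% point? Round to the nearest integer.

B = 240 + 0.52 × (139 − 240) = 187.48 → 187

187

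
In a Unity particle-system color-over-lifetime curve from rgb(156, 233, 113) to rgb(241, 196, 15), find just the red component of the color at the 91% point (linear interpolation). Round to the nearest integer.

233

R = 156 + 0.91 × (241 − 156) = 233.35 → 233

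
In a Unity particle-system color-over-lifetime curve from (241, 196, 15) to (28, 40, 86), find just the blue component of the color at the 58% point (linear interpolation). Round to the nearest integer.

56

B = 15 + 0.58 × (86 − 15) = 56.18 → 56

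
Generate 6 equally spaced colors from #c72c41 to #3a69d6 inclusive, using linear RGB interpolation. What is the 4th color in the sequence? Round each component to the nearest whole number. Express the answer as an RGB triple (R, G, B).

(114, 81, 154)

With 6 swatches and endpoints inclusive, swatch 4 sits at t = (4 − 1)/(6 − 1) = 3/5 ≈ 0.6.
#c72c41 → (199, 44, 65); #3a69d6 → (58, 105, 214).
R = 199 + 0.6 × (58 − 199) = 114.4 → 114
G = 44 + 0.6 × (105 − 44) = 80.6 → 81
B = 65 + 0.6 × (214 − 65) = 154.4 → 154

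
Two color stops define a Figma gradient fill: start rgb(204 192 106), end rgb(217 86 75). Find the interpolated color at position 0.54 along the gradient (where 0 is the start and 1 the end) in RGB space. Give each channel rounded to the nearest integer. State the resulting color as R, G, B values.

R = 204 + 0.54 × (217 − 204) = 204 + 0.54 × 13 = 211.02 → 211
G = 192 + 0.54 × (86 − 192) = 192 + 0.54 × -106 = 134.76 → 135
B = 106 + 0.54 × (75 − 106) = 106 + 0.54 × -31 = 89.26 → 89

(211, 135, 89)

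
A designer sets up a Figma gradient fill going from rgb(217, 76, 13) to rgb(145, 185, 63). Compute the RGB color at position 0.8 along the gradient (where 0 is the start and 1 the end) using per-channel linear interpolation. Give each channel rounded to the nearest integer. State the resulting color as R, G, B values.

(159, 163, 53)

R = 217 + 0.8 × (145 − 217) = 217 + 0.8 × -72 = 159.4 → 159
G = 76 + 0.8 × (185 − 76) = 76 + 0.8 × 109 = 163.2 → 163
B = 13 + 0.8 × (63 − 13) = 13 + 0.8 × 50 = 53 → 53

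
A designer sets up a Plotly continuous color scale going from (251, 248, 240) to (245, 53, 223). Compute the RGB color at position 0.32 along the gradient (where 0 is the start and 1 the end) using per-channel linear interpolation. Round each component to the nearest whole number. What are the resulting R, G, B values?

R = 251 + 0.32 × (245 − 251) = 251 + 0.32 × -6 = 249.08 → 249
G = 248 + 0.32 × (53 − 248) = 248 + 0.32 × -195 = 185.6 → 186
B = 240 + 0.32 × (223 − 240) = 240 + 0.32 × -17 = 234.56 → 235
So the blended color is (249, 186, 235), about #f9baeb.

(249, 186, 235)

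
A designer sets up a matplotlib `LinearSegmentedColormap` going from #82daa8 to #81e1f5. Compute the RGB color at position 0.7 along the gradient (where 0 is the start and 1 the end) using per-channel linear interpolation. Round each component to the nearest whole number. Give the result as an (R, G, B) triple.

#82daa8 → (130, 218, 168); #81e1f5 → (129, 225, 245).
R = 130 + 0.7 × (129 − 130) = 130 + 0.7 × -1 = 129.3 → 129
G = 218 + 0.7 × (225 − 218) = 218 + 0.7 × 7 = 222.9 → 223
B = 168 + 0.7 × (245 − 168) = 168 + 0.7 × 77 = 221.9 → 222

(129, 223, 222)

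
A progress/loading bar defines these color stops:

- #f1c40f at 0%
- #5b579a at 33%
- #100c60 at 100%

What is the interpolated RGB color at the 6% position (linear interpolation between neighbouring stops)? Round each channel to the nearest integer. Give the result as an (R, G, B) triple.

6% lies between the 0% and 33% stops, so the local fraction is t = (6 − 0)/(33 − 0) = 6/33 ≈ 0.1818.
#f1c40f → (241, 196, 15); #5b579a → (91, 87, 154).
R = 241 + 0.1818 × (91 − 241) = 213.73 → 214
G = 196 + 0.1818 × (87 − 196) = 176.184 → 176
B = 15 + 0.1818 × (154 − 15) = 40.27 → 40

(214, 176, 40)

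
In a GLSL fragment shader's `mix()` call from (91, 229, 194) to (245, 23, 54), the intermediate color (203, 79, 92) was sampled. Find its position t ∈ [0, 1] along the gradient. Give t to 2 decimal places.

Invert the lerp on the G channel (largest span, 206): t = (79 − 229) / (23 − 229) = -150/-206 = 0.72816.
Check on R: (203 − 91)/(245 − 91) = 0.7273 ✓

0.73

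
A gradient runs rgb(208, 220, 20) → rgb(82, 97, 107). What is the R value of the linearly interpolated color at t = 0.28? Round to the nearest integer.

R = 208 + 0.28 × (82 − 208) = 172.72 → 173

173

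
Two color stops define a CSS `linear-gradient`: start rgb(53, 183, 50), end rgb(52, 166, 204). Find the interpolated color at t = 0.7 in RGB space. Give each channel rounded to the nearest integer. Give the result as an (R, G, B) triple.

R = 53 + 0.7 × (52 − 53) = 53 + 0.7 × -1 = 52.3 → 52
G = 183 + 0.7 × (166 − 183) = 183 + 0.7 × -17 = 171.1 → 171
B = 50 + 0.7 × (204 − 50) = 50 + 0.7 × 154 = 157.8 → 158

(52, 171, 158)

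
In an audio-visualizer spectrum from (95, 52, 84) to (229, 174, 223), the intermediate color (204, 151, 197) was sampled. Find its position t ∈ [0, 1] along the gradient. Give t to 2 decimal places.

0.81

Invert the lerp on the B channel (largest span, 139): t = (197 − 84) / (223 − 84) = 113/139 = 0.81295.
Check on R: (204 − 95)/(229 − 95) = 0.8134 ✓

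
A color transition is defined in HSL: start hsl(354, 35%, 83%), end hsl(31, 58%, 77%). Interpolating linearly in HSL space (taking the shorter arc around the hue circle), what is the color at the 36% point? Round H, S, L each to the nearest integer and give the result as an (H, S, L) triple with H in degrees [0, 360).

(7, 43, 81)

Hue: 31 − 354 = -323°, but |-323| > 180 so the shorter arc goes the other way: Δh = -323 + 360 = 37°.
H = 354 + 0.36 × (37) = 367.32 → 367 → 367 mod 360 = 7°
S = 35 + 0.36 × (58 − 35) = 43.28 → 43%
L = 83 + 0.36 × (77 − 83) = 80.84 → 81%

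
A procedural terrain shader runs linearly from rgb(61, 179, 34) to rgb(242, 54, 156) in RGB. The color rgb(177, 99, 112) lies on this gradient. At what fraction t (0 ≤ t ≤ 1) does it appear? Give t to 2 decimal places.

0.64

Invert the lerp on the R channel (largest span, 181): t = (177 − 61) / (242 − 61) = 116/181 = 0.64088.
Check on G: (99 − 179)/(54 − 179) = 0.64 ✓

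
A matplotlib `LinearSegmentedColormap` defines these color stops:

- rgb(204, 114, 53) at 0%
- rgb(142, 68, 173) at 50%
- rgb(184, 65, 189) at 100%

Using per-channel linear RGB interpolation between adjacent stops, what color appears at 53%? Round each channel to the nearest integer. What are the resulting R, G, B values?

(145, 68, 174)

53% lies between the 50% and 100% stops, so the local fraction is t = (53 − 50)/(100 − 50) = 3/50 ≈ 0.06.
R = 142 + 0.06 × (184 − 142) = 144.52 → 145
G = 68 + 0.06 × (65 − 68) = 67.82 → 68
B = 173 + 0.06 × (189 − 173) = 173.96 → 174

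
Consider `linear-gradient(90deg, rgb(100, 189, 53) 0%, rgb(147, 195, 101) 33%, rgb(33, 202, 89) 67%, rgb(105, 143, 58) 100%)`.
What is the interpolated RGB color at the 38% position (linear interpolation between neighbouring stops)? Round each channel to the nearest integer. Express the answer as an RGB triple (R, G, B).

38% lies between the 33% and 67% stops, so the local fraction is t = (38 − 33)/(67 − 33) = 5/34 ≈ 0.1471.
R = 147 + 0.1471 × (33 − 147) = 130.231 → 130
G = 195 + 0.1471 × (202 − 195) = 196.03 → 196
B = 101 + 0.1471 × (89 − 101) = 99.235 → 99

(130, 196, 99)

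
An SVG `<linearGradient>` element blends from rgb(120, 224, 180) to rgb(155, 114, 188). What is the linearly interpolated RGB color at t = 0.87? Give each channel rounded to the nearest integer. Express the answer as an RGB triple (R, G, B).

(150, 128, 187)

R = 120 + 0.87 × (155 − 120) = 120 + 0.87 × 35 = 150.45 → 150
G = 224 + 0.87 × (114 − 224) = 224 + 0.87 × -110 = 128.3 → 128
B = 180 + 0.87 × (188 − 180) = 180 + 0.87 × 8 = 186.96 → 187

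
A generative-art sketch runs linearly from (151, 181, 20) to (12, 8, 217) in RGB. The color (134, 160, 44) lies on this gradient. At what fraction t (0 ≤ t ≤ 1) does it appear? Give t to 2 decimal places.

0.12

Invert the lerp on the B channel (largest span, 197): t = (44 − 20) / (217 − 20) = 24/197 = 0.12183.
Check on R: (134 − 151)/(12 − 151) = 0.1223 ✓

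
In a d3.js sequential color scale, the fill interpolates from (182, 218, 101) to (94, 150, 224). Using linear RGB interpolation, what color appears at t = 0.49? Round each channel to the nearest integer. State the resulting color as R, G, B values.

(139, 185, 161)

R = 182 + 0.49 × (94 − 182) = 182 + 0.49 × -88 = 138.88 → 139
G = 218 + 0.49 × (150 − 218) = 218 + 0.49 × -68 = 184.68 → 185
B = 101 + 0.49 × (224 − 101) = 101 + 0.49 × 123 = 161.27 → 161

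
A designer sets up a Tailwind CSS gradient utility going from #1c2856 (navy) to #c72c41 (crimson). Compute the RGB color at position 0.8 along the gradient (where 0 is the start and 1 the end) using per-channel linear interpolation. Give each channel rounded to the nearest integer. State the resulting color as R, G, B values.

(165, 43, 69)

#1c2856 → (28, 40, 86); #c72c41 → (199, 44, 65).
R = 28 + 0.8 × (199 − 28) = 28 + 0.8 × 171 = 164.8 → 165
G = 40 + 0.8 × (44 − 40) = 40 + 0.8 × 4 = 43.2 → 43
B = 86 + 0.8 × (65 − 86) = 86 + 0.8 × -21 = 69.2 → 69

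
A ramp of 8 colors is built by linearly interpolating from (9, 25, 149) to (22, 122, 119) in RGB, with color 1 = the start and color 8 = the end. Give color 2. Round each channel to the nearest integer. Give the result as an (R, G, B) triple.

(11, 39, 145)

With 8 swatches and endpoints inclusive, swatch 2 sits at t = (2 − 1)/(8 − 1) = 1/7 ≈ 0.1429.
R = 9 + 0.1429 × (22 − 9) = 10.858 → 11
G = 25 + 0.1429 × (122 − 25) = 38.861 → 39
B = 149 + 0.1429 × (119 − 149) = 144.713 → 145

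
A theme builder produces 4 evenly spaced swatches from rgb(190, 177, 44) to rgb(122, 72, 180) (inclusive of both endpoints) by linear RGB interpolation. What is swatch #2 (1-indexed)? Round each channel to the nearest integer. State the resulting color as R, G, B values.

(167, 142, 89)

With 4 swatches and endpoints inclusive, swatch 2 sits at t = (2 − 1)/(4 − 1) = 1/3 ≈ 0.3333.
R = 190 + 0.3333 × (122 − 190) = 167.336 → 167
G = 177 + 0.3333 × (72 − 177) = 142.004 → 142
B = 44 + 0.3333 × (180 − 44) = 89.329 → 89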